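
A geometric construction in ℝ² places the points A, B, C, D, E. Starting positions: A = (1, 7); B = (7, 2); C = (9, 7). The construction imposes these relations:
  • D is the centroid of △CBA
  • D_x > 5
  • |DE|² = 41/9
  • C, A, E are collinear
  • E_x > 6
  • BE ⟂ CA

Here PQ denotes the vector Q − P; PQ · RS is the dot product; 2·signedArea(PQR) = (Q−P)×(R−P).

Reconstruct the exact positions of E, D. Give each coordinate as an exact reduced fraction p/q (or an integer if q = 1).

1. E_x = 7  [C, A, E are collinear ∩ BE ⟂ CA]
2. E_y = 7  [C, A, E are collinear ∩ BE ⟂ CA]
   → E = (7, 7)
3. D_x = 17/3  [D is the centroid of △CBA]
4. D_y = 16/3  [D is the centroid of △CBA]
   → D = (17/3, 16/3)

D = (17/3, 16/3)
E = (7, 7)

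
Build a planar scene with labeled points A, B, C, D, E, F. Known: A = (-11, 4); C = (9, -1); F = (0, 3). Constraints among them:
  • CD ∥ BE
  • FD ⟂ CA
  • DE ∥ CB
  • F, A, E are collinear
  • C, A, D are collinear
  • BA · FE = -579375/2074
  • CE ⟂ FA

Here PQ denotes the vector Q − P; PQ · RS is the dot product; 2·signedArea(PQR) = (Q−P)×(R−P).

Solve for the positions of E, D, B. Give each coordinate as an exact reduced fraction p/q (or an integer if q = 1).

B = (38781/2074, -409/2074)
D = (-7/17, 23/17)
E = (1133/122, 263/122)

1. E_x = 1133/122  [F, A, E are collinear ∩ CE ⟂ FA]
2. E_y = 263/122  [F, A, E are collinear ∩ CE ⟂ FA]
   → E = (1133/122, 263/122)
3. D_x = -7/17  [C, A, D are collinear ∩ FD ⟂ CA]
4. D_y = 23/17  [C, A, D are collinear ∩ FD ⟂ CA]
   → D = (-7/17, 23/17)
5. B_x = 38781/2074  [CD ∥ BE ∩ DE ∥ CB]
6. B_y = -409/2074  [CD ∥ BE ∩ DE ∥ CB]
   → B = (38781/2074, -409/2074)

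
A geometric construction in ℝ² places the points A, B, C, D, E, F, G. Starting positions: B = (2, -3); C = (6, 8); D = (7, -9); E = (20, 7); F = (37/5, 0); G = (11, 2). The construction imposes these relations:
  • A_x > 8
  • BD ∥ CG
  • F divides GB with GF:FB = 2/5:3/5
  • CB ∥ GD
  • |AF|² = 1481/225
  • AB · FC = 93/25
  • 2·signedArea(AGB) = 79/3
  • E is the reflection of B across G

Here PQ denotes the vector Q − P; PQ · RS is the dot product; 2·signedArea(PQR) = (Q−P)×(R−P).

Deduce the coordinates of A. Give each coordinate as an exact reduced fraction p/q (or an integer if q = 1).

1. A_x = 127/15  [2·signedArea(AGB) = 79/3 ∩ AB · FC = 93/25]
2. A_y = -7/3  [2·signedArea(AGB) = 79/3 ∩ AB · FC = 93/25]
   → A = (127/15, -7/3)

A = (127/15, -7/3)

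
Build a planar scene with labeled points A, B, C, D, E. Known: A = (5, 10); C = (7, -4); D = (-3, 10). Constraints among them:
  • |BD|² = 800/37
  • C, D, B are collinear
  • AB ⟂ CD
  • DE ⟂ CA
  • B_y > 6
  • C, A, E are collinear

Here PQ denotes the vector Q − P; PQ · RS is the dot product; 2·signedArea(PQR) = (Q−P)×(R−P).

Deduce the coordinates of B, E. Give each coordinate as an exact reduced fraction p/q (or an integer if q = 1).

1. B_x = -11/37  [C, D, B are collinear ∩ AB ⟂ CD]
2. B_y = 230/37  [C, D, B are collinear ∩ AB ⟂ CD]
   → B = (-11/37, 230/37)
3. E_x = 121/25  [C, A, E are collinear ∩ DE ⟂ CA]
4. E_y = 278/25  [C, A, E are collinear ∩ DE ⟂ CA]
   → E = (121/25, 278/25)

B = (-11/37, 230/37)
E = (121/25, 278/25)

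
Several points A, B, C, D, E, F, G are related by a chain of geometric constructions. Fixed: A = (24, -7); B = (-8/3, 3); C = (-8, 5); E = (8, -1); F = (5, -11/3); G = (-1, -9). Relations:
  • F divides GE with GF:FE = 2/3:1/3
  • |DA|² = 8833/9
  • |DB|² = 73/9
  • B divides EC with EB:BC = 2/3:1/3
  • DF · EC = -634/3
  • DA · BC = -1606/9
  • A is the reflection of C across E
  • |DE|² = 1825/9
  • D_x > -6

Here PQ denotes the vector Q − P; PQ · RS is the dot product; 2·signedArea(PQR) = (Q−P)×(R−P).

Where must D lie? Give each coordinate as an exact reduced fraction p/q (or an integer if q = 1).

1. D_x = -16/3  [line 16/3·x + -2·y + 328/9 = 0 ∩ |DB|² = 73/9]
2. D_y = 4  [line 16/3·x + -2·y + 328/9 = 0 ∩ |DB|² = 73/9]
   → D = (-16/3, 4)

D = (-16/3, 4)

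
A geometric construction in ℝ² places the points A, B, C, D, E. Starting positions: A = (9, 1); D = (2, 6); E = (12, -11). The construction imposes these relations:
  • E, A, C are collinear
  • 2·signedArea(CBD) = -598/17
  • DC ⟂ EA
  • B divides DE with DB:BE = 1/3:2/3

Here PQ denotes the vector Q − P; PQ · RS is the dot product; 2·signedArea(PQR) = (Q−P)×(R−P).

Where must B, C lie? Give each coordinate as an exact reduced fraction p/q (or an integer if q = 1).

1. B_x = 16/3  [B divides DE with DB:BE = 1/3:2/3]
2. B_y = 1/3  [B divides DE with DB:BE = 1/3:2/3]
   → B = (16/3, 1/3)
3. C_x = 126/17  [E, A, C are collinear ∩ DC ⟂ EA]
4. C_y = 125/17  [E, A, C are collinear ∩ DC ⟂ EA]
   → C = (126/17, 125/17)

B = (16/3, 1/3)
C = (126/17, 125/17)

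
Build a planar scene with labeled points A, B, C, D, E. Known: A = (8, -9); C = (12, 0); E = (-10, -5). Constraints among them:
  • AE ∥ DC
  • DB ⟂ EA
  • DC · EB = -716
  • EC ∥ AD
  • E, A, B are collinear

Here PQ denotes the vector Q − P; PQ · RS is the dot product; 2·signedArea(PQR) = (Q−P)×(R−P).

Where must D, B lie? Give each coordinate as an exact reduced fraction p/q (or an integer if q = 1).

1. D_x = 30  [AE ∥ DC ∩ EC ∥ AD]
2. D_y = -4  [AE ∥ DC ∩ EC ∥ AD]
   → D = (30, -4)
3. B_x = 2372/85  [E, A, B are collinear ∩ DB ⟂ EA]
4. B_y = -1141/85  [E, A, B are collinear ∩ DB ⟂ EA]
   → B = (2372/85, -1141/85)

B = (2372/85, -1141/85)
D = (30, -4)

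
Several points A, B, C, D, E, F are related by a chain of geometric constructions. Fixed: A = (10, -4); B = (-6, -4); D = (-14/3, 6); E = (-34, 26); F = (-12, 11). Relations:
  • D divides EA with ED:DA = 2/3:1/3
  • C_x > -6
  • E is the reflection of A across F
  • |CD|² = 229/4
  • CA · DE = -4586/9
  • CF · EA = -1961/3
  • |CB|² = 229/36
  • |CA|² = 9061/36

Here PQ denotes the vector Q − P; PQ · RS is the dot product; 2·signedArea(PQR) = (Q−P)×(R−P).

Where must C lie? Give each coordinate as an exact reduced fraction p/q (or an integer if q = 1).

C = (-17/3, -3/2)

1. C_x = -17/3  [line -44·x + 30·y + -613/3 = 0 ∩ |CB|² = 229/36]
2. C_y = -3/2  [line -44·x + 30·y + -613/3 = 0 ∩ |CB|² = 229/36]
   → C = (-17/3, -3/2)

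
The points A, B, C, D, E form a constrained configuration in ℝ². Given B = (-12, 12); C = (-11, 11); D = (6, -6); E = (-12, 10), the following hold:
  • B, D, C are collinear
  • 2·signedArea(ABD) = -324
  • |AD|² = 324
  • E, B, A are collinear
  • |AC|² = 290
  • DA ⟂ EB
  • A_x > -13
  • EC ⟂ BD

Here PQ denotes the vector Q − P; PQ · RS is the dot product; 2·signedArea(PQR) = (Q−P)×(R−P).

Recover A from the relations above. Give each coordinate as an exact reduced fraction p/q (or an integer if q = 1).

A = (-12, -6)

1. A_x = -12  [E, B, A are collinear ∩ DA ⟂ EB]
2. A_y = -6  [E, B, A are collinear ∩ DA ⟂ EB]
   → A = (-12, -6)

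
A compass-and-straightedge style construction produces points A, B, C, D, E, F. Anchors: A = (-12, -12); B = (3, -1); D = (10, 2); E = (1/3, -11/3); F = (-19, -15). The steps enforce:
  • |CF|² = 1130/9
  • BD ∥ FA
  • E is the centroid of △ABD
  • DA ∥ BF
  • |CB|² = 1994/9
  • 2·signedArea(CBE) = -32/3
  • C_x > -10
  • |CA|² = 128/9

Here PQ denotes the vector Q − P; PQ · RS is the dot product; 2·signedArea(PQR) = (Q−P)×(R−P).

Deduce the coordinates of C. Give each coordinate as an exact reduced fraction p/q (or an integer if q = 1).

1. C_x = -28/3  [line 8/3·x + -8/3·y + 0 = 0 ∩ |CA|² = 128/9]
2. C_y = -28/3  [line 8/3·x + -8/3·y + 0 = 0 ∩ |CA|² = 128/9]
   → C = (-28/3, -28/3)

C = (-28/3, -28/3)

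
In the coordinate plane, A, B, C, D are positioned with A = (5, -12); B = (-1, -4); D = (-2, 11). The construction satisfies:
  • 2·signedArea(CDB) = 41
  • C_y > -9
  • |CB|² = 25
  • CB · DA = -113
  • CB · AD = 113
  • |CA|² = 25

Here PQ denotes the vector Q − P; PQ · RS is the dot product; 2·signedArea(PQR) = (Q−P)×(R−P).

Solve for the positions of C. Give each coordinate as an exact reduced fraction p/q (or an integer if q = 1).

C = (2, -8)

1. C_x = 2  [CB · AD = 113 ∩ 2·signedArea(CDB) = 41]
2. C_y = -8  [CB · AD = 113 ∩ 2·signedArea(CDB) = 41]
   → C = (2, -8)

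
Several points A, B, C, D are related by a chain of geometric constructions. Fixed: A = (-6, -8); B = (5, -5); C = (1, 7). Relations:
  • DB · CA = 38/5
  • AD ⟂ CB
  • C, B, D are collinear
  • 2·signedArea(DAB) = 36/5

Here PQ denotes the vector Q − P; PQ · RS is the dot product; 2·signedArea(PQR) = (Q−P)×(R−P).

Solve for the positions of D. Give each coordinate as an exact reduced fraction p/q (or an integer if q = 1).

1. D_x = 24/5  [C, B, D are collinear ∩ AD ⟂ CB]
2. D_y = -22/5  [C, B, D are collinear ∩ AD ⟂ CB]
   → D = (24/5, -22/5)

D = (24/5, -22/5)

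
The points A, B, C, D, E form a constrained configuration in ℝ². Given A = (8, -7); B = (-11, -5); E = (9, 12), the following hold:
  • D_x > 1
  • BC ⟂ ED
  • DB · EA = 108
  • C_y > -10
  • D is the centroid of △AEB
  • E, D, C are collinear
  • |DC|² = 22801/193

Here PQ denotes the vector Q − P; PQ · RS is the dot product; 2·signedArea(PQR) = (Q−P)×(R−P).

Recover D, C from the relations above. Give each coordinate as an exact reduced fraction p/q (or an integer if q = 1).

1. D_x = 2  [D is the centroid of △AEB]
2. D_y = 0  [D is the centroid of △AEB]
   → D = (2, 0)
3. C_x = -671/193  [E, D, C are collinear ∩ BC ⟂ ED]
4. C_y = -1812/193  [E, D, C are collinear ∩ BC ⟂ ED]
   → C = (-671/193, -1812/193)

C = (-671/193, -1812/193)
D = (2, 0)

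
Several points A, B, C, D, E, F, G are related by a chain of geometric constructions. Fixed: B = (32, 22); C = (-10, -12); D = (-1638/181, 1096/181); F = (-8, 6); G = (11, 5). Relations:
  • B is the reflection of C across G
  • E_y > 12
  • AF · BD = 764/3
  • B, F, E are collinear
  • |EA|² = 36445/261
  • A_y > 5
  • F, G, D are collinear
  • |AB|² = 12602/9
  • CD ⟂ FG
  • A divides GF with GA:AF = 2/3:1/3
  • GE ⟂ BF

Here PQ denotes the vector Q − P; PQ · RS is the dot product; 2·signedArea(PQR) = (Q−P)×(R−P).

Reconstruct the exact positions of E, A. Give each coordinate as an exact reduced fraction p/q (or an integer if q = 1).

A = (-5/3, 17/3)
E = (233/29, 360/29)

1. E_x = 233/29  [B, F, E are collinear ∩ GE ⟂ BF]
2. E_y = 360/29  [B, F, E are collinear ∩ GE ⟂ BF]
   → E = (233/29, 360/29)
3. A_x = -5/3  [A divides GF with GA:AF = 2/3:1/3]
4. A_y = 17/3  [A divides GF with GA:AF = 2/3:1/3]
   → A = (-5/3, 17/3)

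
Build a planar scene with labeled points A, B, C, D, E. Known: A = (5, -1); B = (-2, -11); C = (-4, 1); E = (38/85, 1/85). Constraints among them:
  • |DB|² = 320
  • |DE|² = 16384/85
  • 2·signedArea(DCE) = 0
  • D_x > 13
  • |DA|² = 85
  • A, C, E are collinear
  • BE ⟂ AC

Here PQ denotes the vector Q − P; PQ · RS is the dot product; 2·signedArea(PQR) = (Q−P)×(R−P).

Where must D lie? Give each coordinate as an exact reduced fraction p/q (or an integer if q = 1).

D = (14, -3)

1. D_x = 14  [line 84/85·x + 378/85·y + -42/85 = 0 ∩ |DB|² = 320]
2. D_y = -3  [line 84/85·x + 378/85·y + -42/85 = 0 ∩ |DB|² = 320]
   → D = (14, -3)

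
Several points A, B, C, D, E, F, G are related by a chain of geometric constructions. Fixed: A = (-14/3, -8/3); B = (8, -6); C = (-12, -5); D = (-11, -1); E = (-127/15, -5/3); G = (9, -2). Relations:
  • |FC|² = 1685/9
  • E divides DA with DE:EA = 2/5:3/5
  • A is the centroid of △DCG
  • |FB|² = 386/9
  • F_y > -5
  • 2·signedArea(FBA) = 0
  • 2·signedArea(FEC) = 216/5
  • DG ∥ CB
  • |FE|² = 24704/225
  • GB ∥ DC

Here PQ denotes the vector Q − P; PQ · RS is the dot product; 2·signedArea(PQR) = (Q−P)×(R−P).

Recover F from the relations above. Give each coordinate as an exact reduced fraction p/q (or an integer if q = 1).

F = (5/3, -13/3)

1. F_x = 5/3  [2·signedArea(FBA) = 0 ∩ 2·signedArea(FEC) = 216/5]
2. F_y = -13/3  [2·signedArea(FBA) = 0 ∩ 2·signedArea(FEC) = 216/5]
   → F = (5/3, -13/3)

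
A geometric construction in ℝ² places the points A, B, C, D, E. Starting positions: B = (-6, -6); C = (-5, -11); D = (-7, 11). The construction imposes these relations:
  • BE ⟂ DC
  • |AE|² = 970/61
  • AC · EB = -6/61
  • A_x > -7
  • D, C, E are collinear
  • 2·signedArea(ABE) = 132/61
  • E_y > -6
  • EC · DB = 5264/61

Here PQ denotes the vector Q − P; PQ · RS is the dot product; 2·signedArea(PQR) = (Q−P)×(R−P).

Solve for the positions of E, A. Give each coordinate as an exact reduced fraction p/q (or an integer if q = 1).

A = (-6, -2)
E = (-333/61, -363/61)

1. E_x = -333/61  [D, C, E are collinear ∩ BE ⟂ DC]
2. E_y = -363/61  [D, C, E are collinear ∩ BE ⟂ DC]
   → E = (-333/61, -363/61)
3. A_x = -6  [2·signedArea(ABE) = 132/61 ∩ AC · EB = -6/61]
4. A_y = -2  [2·signedArea(ABE) = 132/61 ∩ AC · EB = -6/61]
   → A = (-6, -2)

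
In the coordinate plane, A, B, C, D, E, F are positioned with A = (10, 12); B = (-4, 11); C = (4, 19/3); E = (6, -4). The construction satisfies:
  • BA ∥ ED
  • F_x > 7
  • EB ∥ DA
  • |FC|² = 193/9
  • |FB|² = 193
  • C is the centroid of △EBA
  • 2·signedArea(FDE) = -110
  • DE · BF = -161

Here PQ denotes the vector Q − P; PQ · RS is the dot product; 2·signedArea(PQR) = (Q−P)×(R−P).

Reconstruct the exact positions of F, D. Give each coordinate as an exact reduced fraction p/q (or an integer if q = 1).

1. D_x = 20  [EB ∥ DA ∩ BA ∥ ED]
2. D_y = -3  [EB ∥ DA ∩ BA ∥ ED]
   → D = (20, -3)
3. F_x = 8  [2·signedArea(FDE) = -110 ∩ DE · BF = -161]
4. F_y = 4  [2·signedArea(FDE) = -110 ∩ DE · BF = -161]
   → F = (8, 4)

D = (20, -3)
F = (8, 4)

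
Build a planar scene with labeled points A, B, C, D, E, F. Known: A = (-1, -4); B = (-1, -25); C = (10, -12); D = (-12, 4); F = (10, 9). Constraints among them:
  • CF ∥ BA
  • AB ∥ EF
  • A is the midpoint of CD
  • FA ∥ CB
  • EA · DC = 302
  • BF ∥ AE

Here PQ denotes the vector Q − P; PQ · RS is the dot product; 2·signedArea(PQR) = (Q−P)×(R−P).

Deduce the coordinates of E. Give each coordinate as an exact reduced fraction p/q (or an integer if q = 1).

1. E_x = 10  [AB ∥ EF ∩ BF ∥ AE]
2. E_y = 30  [AB ∥ EF ∩ BF ∥ AE]
   → E = (10, 30)

E = (10, 30)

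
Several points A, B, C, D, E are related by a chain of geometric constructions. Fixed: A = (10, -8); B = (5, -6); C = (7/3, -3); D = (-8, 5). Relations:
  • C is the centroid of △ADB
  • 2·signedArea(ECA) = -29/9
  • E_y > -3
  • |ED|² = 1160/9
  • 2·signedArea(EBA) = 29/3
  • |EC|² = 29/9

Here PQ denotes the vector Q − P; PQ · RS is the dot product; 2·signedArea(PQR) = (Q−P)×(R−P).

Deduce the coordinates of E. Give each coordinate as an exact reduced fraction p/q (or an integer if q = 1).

1. E_x = 2/3  [2·signedArea(EBA) = 29/3 ∩ 2·signedArea(ECA) = -29/9]
2. E_y = -7/3  [2·signedArea(EBA) = 29/3 ∩ 2·signedArea(ECA) = -29/9]
   → E = (2/3, -7/3)

E = (2/3, -7/3)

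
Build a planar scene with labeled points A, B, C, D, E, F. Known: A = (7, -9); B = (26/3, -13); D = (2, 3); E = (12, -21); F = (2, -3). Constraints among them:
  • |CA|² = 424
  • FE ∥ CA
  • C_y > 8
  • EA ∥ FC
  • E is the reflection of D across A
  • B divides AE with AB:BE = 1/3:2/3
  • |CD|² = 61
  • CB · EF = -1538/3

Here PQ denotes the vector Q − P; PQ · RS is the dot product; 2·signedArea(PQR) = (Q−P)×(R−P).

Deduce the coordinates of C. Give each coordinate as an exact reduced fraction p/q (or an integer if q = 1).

C = (-3, 9)

1. C_x = -3  [FE ∥ CA ∩ EA ∥ FC]
2. C_y = 9  [FE ∥ CA ∩ EA ∥ FC]
   → C = (-3, 9)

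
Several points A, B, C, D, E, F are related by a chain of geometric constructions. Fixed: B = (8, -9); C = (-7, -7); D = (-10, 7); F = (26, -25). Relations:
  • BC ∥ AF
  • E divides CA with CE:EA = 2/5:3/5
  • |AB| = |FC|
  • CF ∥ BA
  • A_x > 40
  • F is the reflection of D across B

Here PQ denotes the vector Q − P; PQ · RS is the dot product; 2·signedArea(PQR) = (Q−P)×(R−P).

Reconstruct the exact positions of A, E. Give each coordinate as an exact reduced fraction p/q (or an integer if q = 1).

1. A_x = 41  [BC ∥ AF ∩ CF ∥ BA]
2. A_y = -27  [BC ∥ AF ∩ CF ∥ BA]
   → A = (41, -27)
3. E_x = 61/5  [E divides CA with CE:EA = 2/5:3/5]
4. E_y = -15  [E divides CA with CE:EA = 2/5:3/5]
   → E = (61/5, -15)

A = (41, -27)
E = (61/5, -15)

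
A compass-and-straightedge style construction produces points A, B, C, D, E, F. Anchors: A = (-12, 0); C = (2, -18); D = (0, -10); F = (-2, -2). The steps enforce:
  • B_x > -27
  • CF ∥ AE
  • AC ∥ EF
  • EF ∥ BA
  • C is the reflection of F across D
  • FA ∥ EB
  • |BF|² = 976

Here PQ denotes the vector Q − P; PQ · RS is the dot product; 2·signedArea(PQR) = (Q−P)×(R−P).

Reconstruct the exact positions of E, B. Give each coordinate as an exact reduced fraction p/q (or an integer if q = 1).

1. E_x = -16  [AC ∥ EF ∩ CF ∥ AE]
2. E_y = 16  [AC ∥ EF ∩ CF ∥ AE]
   → E = (-16, 16)
3. B_x = -26  [EF ∥ BA ∩ FA ∥ EB]
4. B_y = 18  [EF ∥ BA ∩ FA ∥ EB]
   → B = (-26, 18)

B = (-26, 18)
E = (-16, 16)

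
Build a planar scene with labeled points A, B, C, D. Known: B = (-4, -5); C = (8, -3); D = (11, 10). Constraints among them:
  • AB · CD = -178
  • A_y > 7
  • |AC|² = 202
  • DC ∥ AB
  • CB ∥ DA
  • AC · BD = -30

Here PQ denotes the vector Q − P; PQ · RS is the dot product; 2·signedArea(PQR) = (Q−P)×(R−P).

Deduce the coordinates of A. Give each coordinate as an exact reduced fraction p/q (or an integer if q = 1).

A = (-1, 8)

1. A_x = -1  [DC ∥ AB ∩ CB ∥ DA]
2. A_y = 8  [DC ∥ AB ∩ CB ∥ DA]
   → A = (-1, 8)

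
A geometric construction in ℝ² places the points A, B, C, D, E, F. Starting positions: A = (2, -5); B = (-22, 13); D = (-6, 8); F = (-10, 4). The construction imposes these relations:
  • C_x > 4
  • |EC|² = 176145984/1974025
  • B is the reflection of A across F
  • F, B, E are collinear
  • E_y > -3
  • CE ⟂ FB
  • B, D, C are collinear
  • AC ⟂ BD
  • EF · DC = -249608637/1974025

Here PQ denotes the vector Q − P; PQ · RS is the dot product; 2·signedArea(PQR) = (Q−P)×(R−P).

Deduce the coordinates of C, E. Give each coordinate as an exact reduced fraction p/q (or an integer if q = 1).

1. C_x = 1402/281  [B, D, C are collinear ∩ AC ⟂ BD]
2. C_y = 1283/281  [B, D, C are collinear ∩ AC ⟂ BD]
   → C = (1402/281, 1283/281)
3. E_x = -4766/7025  [F, B, E are collinear ∩ CE ⟂ FB]
4. E_y = -21013/7025  [F, B, E are collinear ∩ CE ⟂ FB]
   → E = (-4766/7025, -21013/7025)

C = (1402/281, 1283/281)
E = (-4766/7025, -21013/7025)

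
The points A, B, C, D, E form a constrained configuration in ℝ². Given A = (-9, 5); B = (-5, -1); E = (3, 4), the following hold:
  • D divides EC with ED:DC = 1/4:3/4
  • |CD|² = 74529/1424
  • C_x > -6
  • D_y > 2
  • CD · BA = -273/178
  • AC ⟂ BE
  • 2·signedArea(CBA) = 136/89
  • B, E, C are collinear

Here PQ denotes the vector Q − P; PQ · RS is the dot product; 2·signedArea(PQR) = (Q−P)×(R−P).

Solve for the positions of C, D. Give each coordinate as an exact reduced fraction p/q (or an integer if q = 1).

C = (-461/89, -99/89)
D = (85/89, 969/356)

1. C_x = -461/89  [B, E, C are collinear ∩ AC ⟂ BE]
2. C_y = -99/89  [B, E, C are collinear ∩ AC ⟂ BE]
   → C = (-461/89, -99/89)
3. D_x = 85/89  [D divides EC with ED:DC = 1/4:3/4]
4. D_y = 969/356  [D divides EC with ED:DC = 1/4:3/4]
   → D = (85/89, 969/356)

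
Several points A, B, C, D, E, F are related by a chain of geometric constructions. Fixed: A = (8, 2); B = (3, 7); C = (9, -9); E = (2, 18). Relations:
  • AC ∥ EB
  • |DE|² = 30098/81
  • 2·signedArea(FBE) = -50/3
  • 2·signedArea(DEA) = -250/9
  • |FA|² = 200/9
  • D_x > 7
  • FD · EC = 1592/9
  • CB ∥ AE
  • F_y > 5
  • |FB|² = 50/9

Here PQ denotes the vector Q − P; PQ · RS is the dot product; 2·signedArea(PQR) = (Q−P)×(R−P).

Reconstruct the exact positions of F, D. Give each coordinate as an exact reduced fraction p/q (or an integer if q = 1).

D = (65/9, -5/9)
F = (14/3, 16/3)

1. F_x = 14/3  [line -11·x + -1·y + 170/3 = 0 ∩ |FA|² = 200/9]
2. F_y = 16/3  [line -11·x + -1·y + 170/3 = 0 ∩ |FA|² = 200/9]
   → F = (14/3, 16/3)
3. D_x = 65/9  [2·signedArea(DEA) = -250/9 ∩ FD · EC = 1592/9]
4. D_y = -5/9  [2·signedArea(DEA) = -250/9 ∩ FD · EC = 1592/9]
   → D = (65/9, -5/9)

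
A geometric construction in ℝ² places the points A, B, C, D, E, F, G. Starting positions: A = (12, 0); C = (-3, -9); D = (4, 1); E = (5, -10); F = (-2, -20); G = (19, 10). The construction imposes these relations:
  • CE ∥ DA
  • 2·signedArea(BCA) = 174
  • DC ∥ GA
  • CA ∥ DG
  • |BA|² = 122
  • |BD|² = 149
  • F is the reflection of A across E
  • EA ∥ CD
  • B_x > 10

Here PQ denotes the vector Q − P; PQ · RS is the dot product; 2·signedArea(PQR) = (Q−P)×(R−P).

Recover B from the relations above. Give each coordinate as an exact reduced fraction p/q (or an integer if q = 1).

1. B_x = 11  [line -9·x + 15·y + -66 = 0 ∩ |BD|² = 149]
2. B_y = 11  [line -9·x + 15·y + -66 = 0 ∩ |BD|² = 149]
   → B = (11, 11)

B = (11, 11)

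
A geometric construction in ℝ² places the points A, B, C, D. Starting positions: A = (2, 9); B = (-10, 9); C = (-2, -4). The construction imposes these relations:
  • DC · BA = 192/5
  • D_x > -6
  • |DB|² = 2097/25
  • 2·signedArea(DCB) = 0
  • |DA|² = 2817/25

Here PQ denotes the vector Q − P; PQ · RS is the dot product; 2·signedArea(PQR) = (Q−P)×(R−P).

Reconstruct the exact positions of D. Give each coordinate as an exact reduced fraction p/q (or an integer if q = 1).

1. D_x = -26/5  [2·signedArea(DCB) = 0 ∩ DC · BA = 192/5]
2. D_y = 6/5  [2·signedArea(DCB) = 0 ∩ DC · BA = 192/5]
   → D = (-26/5, 6/5)

D = (-26/5, 6/5)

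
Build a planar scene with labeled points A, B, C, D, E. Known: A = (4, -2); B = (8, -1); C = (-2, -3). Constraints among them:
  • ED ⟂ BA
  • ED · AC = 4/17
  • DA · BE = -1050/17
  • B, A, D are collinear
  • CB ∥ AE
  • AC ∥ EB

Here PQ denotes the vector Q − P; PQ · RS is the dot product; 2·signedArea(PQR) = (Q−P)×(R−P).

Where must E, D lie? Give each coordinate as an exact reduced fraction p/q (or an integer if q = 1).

1. E_x = 14  [AC ∥ EB ∩ CB ∥ AE]
2. E_y = 0  [AC ∥ EB ∩ CB ∥ AE]
   → E = (14, 0)
3. D_x = 236/17  [B, A, D are collinear ∩ ED ⟂ BA]
4. D_y = 8/17  [B, A, D are collinear ∩ ED ⟂ BA]
   → D = (236/17, 8/17)

D = (236/17, 8/17)
E = (14, 0)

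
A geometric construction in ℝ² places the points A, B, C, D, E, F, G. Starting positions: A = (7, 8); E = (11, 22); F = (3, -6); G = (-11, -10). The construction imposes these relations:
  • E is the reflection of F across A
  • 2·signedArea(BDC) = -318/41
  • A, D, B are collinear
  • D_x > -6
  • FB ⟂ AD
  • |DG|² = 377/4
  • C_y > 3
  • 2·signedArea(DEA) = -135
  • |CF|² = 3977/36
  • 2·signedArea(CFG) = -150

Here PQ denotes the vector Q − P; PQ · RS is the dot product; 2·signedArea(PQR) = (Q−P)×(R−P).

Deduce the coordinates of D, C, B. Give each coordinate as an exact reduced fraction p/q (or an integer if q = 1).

1. D_x = -11/2  [line 14·x + -4·y + 69 = 0 ∩ |DG|² = 377/4]
2. D_y = -2  [line 14·x + -4·y + 69 = 0 ∩ |DG|² = 377/4]
   → D = (-11/2, -2)
3. B_x = -93/41  [A, D, B are collinear ∩ FB ⟂ AD]
4. B_y = 24/41  [A, D, B are collinear ∩ FB ⟂ AD]
   → B = (-93/41, 24/41)
5. C_x = -11/6  [2·signedArea(CFG) = -150 ∩ 2·signedArea(BDC) = -318/41]
6. C_y = 10/3  [2·signedArea(CFG) = -150 ∩ 2·signedArea(BDC) = -318/41]
   → C = (-11/6, 10/3)

B = (-93/41, 24/41)
C = (-11/6, 10/3)
D = (-11/2, -2)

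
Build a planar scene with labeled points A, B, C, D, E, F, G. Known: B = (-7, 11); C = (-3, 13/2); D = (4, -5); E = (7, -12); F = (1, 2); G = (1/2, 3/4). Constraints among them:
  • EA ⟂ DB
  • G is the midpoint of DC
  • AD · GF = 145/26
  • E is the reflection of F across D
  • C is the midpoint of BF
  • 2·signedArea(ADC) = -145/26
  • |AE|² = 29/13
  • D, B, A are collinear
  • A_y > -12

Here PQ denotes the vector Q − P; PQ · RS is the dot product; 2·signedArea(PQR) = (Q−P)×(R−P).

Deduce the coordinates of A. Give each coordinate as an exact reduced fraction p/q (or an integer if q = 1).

1. A_x = 107/13  [D, B, A are collinear ∩ EA ⟂ DB]
2. A_y = -145/13  [D, B, A are collinear ∩ EA ⟂ DB]
   → A = (107/13, -145/13)

A = (107/13, -145/13)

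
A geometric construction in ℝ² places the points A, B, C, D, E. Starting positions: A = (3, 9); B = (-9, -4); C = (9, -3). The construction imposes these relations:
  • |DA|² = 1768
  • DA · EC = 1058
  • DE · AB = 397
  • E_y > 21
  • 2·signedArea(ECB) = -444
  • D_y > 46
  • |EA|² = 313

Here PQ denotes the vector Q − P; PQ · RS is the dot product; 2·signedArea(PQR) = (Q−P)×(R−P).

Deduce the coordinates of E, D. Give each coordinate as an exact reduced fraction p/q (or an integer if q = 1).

D = (21, 47)
E = (15, 22)

1. E_x = 15  [line 1·x + -18·y + 381 = 0 ∩ |EA|² = 313]
2. E_y = 22  [line 1·x + -18·y + 381 = 0 ∩ |EA|² = 313]
   → E = (15, 22)
3. D_x = 21  [DA · EC = 1058 ∩ DE · AB = 397]
4. D_y = 47  [DA · EC = 1058 ∩ DE · AB = 397]
   → D = (21, 47)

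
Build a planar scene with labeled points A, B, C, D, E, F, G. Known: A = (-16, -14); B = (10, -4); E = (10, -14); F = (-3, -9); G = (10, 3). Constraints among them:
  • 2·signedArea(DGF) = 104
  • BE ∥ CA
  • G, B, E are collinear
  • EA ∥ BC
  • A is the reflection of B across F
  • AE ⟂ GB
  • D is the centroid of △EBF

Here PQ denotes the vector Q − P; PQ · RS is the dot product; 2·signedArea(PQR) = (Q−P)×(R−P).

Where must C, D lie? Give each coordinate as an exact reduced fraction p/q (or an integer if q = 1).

1. C_x = -16  [BE ∥ CA ∩ EA ∥ BC]
2. C_y = -4  [BE ∥ CA ∩ EA ∥ BC]
   → C = (-16, -4)
3. D_x = 17/3  [D is the centroid of △EBF]
4. D_y = -9  [D is the centroid of △EBF]
   → D = (17/3, -9)

C = (-16, -4)
D = (17/3, -9)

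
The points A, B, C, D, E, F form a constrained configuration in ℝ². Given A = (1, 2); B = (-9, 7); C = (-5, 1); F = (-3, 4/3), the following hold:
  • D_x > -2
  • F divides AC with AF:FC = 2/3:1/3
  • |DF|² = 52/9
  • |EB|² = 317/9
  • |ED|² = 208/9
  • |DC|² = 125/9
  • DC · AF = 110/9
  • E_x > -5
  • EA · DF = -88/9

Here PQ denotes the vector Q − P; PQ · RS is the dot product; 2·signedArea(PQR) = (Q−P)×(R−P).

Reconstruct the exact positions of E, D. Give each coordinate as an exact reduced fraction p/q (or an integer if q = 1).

D = (-5/3, -2/3)
E = (-13/3, 10/3)

1. D_x = -5/3  [line 4·x + 2/3·y + 64/9 = 0 ∩ |DF|² = 52/9]
2. D_y = -2/3  [line 4·x + 2/3·y + 64/9 = 0 ∩ |DF|² = 52/9]
   → D = (-5/3, -2/3)
3. E_x = -13/3  [line 4/3·x + -2·y + 112/9 = 0 ∩ |EB|² = 317/9]
4. E_y = 10/3  [line 4/3·x + -2·y + 112/9 = 0 ∩ |EB|² = 317/9]
   → E = (-13/3, 10/3)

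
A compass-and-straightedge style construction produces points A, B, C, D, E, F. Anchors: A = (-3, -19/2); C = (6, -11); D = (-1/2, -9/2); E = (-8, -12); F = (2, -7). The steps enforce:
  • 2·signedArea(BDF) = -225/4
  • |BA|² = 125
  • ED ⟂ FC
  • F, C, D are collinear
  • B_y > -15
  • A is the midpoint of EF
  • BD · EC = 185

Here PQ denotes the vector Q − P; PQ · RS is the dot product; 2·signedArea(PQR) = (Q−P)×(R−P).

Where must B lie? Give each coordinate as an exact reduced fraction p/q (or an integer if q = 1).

1. B_x = -13  [BD · EC = 185 ∩ 2·signedArea(BDF) = -225/4]
2. B_y = -29/2  [BD · EC = 185 ∩ 2·signedArea(BDF) = -225/4]
   → B = (-13, -29/2)

B = (-13, -29/2)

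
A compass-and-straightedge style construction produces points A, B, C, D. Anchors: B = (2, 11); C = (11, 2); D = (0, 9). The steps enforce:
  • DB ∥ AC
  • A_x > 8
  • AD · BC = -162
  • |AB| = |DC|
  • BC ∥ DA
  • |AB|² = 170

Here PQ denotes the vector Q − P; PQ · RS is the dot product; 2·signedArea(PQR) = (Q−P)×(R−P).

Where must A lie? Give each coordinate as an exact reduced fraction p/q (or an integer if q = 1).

A = (9, 0)

1. A_x = 9  [DB ∥ AC ∩ BC ∥ DA]
2. A_y = 0  [DB ∥ AC ∩ BC ∥ DA]
   → A = (9, 0)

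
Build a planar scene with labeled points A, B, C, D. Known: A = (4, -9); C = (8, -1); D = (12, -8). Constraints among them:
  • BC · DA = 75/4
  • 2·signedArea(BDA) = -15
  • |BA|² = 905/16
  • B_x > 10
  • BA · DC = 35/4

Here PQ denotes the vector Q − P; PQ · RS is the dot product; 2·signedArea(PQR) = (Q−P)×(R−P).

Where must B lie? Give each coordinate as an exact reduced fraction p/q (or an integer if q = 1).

1. B_x = 11  [BA · DC = 35/4 ∩ 2·signedArea(BDA) = -15]
2. B_y = -25/4  [BA · DC = 35/4 ∩ 2·signedArea(BDA) = -15]
   → B = (11, -25/4)

B = (11, -25/4)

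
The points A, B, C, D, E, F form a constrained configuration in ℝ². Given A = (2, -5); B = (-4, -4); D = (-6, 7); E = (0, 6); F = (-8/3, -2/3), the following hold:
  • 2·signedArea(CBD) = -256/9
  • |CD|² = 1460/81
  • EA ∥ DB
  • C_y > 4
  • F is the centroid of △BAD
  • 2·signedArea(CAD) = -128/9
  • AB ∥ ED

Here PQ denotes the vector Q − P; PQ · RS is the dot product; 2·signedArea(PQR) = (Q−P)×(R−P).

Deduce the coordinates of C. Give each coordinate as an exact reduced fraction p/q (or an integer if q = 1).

C = (-26/9, 37/9)

1. C_x = -26/9  [2·signedArea(CBD) = -256/9 ∩ 2·signedArea(CAD) = -128/9]
2. C_y = 37/9  [2·signedArea(CBD) = -256/9 ∩ 2·signedArea(CAD) = -128/9]
   → C = (-26/9, 37/9)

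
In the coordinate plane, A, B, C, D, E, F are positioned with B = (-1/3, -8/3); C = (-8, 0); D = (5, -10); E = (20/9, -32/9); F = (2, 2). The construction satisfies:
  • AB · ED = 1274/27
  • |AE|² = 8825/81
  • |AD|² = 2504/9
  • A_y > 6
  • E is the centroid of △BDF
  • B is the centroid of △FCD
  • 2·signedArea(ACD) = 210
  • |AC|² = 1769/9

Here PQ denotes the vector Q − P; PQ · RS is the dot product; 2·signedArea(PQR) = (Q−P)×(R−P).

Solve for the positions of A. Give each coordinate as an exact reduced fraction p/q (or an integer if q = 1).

A = (13/3, 20/3)

1. A_x = 13/3  [AB · ED = 1274/27 ∩ 2·signedArea(ACD) = 210]
2. A_y = 20/3  [AB · ED = 1274/27 ∩ 2·signedArea(ACD) = 210]
   → A = (13/3, 20/3)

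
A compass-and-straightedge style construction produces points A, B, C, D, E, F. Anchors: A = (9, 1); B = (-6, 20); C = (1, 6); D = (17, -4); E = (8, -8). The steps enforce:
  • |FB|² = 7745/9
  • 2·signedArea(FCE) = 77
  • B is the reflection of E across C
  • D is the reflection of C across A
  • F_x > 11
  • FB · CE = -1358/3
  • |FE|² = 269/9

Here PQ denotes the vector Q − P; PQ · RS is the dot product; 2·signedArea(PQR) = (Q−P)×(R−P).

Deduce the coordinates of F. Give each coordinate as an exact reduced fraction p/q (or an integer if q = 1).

1. F_x = 34/3  [FB · CE = -1358/3 ∩ 2·signedArea(FCE) = 77]
2. F_y = -11/3  [FB · CE = -1358/3 ∩ 2·signedArea(FCE) = 77]
   → F = (34/3, -11/3)

F = (34/3, -11/3)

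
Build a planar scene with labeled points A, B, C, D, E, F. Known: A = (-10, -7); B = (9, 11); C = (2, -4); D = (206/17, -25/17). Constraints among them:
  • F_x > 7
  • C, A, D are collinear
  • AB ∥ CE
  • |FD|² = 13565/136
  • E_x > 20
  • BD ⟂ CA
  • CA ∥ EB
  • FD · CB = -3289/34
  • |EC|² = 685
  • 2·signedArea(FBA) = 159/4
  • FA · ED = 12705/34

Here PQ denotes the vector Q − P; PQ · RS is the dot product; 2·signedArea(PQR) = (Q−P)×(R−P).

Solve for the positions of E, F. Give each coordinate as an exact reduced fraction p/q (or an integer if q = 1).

E = (21, 14)
F = (29/4, 29/4)

1. E_x = 21  [CA ∥ EB ∩ AB ∥ CE]
2. E_y = 14  [CA ∥ EB ∩ AB ∥ CE]
   → E = (21, 14)
3. F_x = 29/4  [FA · ED = 12705/34 ∩ 2·signedArea(FBA) = 159/4]
4. F_y = 29/4  [FA · ED = 12705/34 ∩ 2·signedArea(FBA) = 159/4]
   → F = (29/4, 29/4)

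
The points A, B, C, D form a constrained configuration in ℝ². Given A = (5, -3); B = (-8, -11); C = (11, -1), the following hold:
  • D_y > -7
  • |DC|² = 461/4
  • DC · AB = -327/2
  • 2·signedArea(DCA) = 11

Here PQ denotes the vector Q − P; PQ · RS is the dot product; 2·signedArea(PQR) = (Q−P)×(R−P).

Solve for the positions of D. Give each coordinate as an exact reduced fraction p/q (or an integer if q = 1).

1. D_x = 3/2  [DC · AB = -327/2 ∩ 2·signedArea(DCA) = 11]
2. D_y = -6  [DC · AB = -327/2 ∩ 2·signedArea(DCA) = 11]
   → D = (3/2, -6)

D = (3/2, -6)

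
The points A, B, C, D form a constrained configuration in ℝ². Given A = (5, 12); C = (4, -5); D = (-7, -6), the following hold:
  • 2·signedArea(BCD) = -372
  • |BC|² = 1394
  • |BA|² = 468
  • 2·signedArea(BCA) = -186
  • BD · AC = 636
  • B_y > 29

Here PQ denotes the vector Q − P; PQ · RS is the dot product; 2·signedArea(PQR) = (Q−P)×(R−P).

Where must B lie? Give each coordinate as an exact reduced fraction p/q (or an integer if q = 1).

1. B_x = 17  [2·signedArea(BCD) = -372 ∩ BD · AC = 636]
2. B_y = 30  [2·signedArea(BCD) = -372 ∩ BD · AC = 636]
   → B = (17, 30)

B = (17, 30)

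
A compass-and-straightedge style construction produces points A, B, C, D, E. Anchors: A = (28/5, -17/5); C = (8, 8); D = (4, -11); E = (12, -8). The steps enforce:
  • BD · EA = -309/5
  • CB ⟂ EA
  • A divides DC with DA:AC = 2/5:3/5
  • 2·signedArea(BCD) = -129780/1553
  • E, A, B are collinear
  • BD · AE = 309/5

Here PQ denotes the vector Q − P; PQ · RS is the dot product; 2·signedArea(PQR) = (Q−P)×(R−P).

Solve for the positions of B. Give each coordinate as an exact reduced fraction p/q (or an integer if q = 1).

1. B_x = 2764/1553  [E, A, B are collinear ∩ CB ⟂ EA]
2. B_y = -1016/1553  [E, A, B are collinear ∩ CB ⟂ EA]
   → B = (2764/1553, -1016/1553)

B = (2764/1553, -1016/1553)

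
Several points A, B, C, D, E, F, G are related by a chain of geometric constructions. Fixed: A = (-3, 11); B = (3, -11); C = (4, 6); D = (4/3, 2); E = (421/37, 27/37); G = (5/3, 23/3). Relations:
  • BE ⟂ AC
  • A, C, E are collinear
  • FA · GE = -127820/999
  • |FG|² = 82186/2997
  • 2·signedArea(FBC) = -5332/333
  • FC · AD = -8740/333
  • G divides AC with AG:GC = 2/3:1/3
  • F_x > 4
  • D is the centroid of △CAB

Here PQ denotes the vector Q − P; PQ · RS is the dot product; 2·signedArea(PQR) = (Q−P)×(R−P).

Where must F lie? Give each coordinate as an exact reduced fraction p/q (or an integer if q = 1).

1. F_x = 532/111  [FA · GE = -127820/999 ∩ 2·signedArea(FBC) = -5332/333]
2. F_y = 1154/333  [FA · GE = -127820/999 ∩ 2·signedArea(FBC) = -5332/333]
   → F = (532/111, 1154/333)

F = (532/111, 1154/333)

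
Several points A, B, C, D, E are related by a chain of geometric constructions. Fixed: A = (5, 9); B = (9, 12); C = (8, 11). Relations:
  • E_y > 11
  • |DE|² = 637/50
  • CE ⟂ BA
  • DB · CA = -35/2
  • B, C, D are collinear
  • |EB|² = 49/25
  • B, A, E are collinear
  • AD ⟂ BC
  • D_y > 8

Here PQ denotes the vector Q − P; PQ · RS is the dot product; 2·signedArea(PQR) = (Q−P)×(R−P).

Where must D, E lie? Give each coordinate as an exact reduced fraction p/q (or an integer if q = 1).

1. D_x = 11/2  [B, C, D are collinear ∩ AD ⟂ BC]
2. D_y = 17/2  [B, C, D are collinear ∩ AD ⟂ BC]
   → D = (11/2, 17/2)
3. E_x = 197/25  [B, A, E are collinear ∩ CE ⟂ BA]
4. E_y = 279/25  [B, A, E are collinear ∩ CE ⟂ BA]
   → E = (197/25, 279/25)

D = (11/2, 17/2)
E = (197/25, 279/25)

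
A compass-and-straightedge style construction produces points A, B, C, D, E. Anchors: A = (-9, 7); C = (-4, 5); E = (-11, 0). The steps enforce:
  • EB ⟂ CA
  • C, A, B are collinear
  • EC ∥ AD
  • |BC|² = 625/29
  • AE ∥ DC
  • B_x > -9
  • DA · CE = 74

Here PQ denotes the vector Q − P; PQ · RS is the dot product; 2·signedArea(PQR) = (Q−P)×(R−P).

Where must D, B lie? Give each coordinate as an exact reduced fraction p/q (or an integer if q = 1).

B = (-241/29, 195/29)
D = (-2, 12)

1. D_x = -2  [AE ∥ DC ∩ EC ∥ AD]
2. D_y = 12  [AE ∥ DC ∩ EC ∥ AD]
   → D = (-2, 12)
3. B_x = -241/29  [C, A, B are collinear ∩ EB ⟂ CA]
4. B_y = 195/29  [C, A, B are collinear ∩ EB ⟂ CA]
   → B = (-241/29, 195/29)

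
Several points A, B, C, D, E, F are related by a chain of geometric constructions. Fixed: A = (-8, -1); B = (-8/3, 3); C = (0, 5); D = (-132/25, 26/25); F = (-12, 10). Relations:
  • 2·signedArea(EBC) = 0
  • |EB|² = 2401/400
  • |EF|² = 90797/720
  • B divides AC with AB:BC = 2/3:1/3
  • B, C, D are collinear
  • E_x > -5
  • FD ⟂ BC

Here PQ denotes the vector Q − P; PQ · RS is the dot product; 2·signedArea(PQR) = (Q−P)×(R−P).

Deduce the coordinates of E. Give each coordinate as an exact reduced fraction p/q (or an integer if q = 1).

E = (-347/75, 153/100)

1. E_x = -347/75  [line -2·x + 8/3·y + -40/3 = 0 ∩ |EF|² = 90797/720]
2. E_y = 153/100  [line -2·x + 8/3·y + -40/3 = 0 ∩ |EF|² = 90797/720]
   → E = (-347/75, 153/100)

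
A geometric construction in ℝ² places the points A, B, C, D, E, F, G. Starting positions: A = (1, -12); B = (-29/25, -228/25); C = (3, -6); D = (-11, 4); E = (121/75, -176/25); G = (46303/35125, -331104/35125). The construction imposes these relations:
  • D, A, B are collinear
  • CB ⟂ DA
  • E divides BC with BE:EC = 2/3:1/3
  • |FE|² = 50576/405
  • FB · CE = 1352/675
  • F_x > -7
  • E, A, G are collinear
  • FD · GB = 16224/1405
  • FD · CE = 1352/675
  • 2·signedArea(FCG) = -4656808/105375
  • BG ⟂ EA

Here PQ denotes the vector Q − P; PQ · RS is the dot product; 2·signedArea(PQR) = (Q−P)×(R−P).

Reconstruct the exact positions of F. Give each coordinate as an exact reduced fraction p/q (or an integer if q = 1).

1. F_x = -1529/225  [FD · GB = 16224/1405 ∩ 2·signedArea(FCG) = -4656808/105375]
2. F_y = 8/25  [FD · GB = 16224/1405 ∩ 2·signedArea(FCG) = -4656808/105375]
   → F = (-1529/225, 8/25)

F = (-1529/225, 8/25)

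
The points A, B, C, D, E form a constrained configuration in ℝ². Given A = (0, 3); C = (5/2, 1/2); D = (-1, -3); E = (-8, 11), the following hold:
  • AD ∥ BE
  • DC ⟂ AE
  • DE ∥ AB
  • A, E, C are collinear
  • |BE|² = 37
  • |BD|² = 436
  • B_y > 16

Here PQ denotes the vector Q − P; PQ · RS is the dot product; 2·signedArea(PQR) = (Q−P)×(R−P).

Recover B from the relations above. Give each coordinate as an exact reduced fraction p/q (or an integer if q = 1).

1. B_x = -7  [AD ∥ BE ∩ DE ∥ AB]
2. B_y = 17  [AD ∥ BE ∩ DE ∥ AB]
   → B = (-7, 17)

B = (-7, 17)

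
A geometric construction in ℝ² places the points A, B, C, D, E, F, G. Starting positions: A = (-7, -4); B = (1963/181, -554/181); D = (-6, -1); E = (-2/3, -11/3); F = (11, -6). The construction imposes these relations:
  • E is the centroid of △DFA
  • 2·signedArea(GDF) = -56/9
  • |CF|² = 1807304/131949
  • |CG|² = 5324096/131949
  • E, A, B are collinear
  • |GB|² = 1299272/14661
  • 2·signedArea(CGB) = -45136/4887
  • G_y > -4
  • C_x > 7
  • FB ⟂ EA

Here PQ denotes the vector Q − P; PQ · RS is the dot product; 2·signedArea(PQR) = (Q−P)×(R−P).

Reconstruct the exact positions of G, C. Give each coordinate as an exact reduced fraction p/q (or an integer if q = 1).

C = (37939/4887, -20552/4887)
G = (13/9, -32/9)

1. G_x = 13/9  [line 5·x + 17·y + 479/9 = 0 ∩ |GB|² = 1299272/14661]
2. G_y = -32/9  [line 5·x + 17·y + 479/9 = 0 ∩ |GB|² = 1299272/14661]
   → G = (13/9, -32/9)
3. C_x = 37939/4887  [line -806/1629·x + 15314/1629·y + 211978/4887 = 0 ∩ |CG|² = 5324096/131949]
4. C_y = -20552/4887  [line -806/1629·x + 15314/1629·y + 211978/4887 = 0 ∩ |CG|² = 5324096/131949]
   → C = (37939/4887, -20552/4887)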